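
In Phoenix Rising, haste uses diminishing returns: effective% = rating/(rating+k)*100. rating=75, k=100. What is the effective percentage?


effective% = rating / (rating + k) * 100
= 75 / (75 + 100) * 100
= 75 / 175 * 100
= 0.428571 * 100
= 42.86%

42.86%


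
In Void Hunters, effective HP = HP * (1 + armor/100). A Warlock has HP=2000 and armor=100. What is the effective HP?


EHP = 2000 * (1 + 100/100)
= 2000 * (1 + 1.0)
= 2000 * 2.0
= 4000.0

4000.0 EHP


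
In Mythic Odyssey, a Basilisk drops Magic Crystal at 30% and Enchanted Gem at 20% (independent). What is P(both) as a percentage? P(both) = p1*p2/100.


For independent events, P(both) = P(A) * P(B)
= 30% * 20%
= 600 / 100 %
= 6.0%

6.0%


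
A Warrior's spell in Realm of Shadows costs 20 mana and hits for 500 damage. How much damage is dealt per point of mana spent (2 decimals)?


Efficiency = damage / mana
= 500 / 20
= 25.00

25.00 dmg/mana


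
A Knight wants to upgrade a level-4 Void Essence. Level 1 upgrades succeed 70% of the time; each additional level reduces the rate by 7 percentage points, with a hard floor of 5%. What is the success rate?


raw_rate = 70 - 7 * (4 - 1)
= 70 - 7 * 3
= 70 - 21
= 49
Apply floor: max(49, 5) = 49%

49%


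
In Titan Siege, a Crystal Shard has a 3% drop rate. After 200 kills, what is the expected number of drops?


Expected drops = kills * (drop_rate / 100)
= 200 * (3 / 100)
= 200 * 0.03
= 6.0

6.0 drops


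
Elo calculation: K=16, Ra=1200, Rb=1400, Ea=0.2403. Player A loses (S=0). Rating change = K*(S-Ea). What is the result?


Elo update: delta = K * (S - Ea), where S = 0 (loses)
S - Ea = 0 - 0.2403 = -0.2403
Rating change = 16 * -0.2403
= -3.84

-3.84 rating points


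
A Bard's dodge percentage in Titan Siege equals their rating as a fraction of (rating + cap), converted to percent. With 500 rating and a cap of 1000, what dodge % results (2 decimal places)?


dodge% = 500 / (500 + 1000) * 100
= 500 / 1500 * 100
= 0.333333 * 100
= 33.33%

33.33%


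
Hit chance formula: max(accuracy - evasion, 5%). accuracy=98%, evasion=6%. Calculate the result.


accuracy - evasion = 98 - 6 = 92
Apply floor: max(92, 5) = 92
Hit chance = 92%

92%


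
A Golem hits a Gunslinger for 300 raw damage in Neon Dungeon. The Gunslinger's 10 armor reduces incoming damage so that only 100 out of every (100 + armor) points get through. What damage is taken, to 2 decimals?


actual = 300 * 100 / (100 + 10)
= 300 * 100 / 110
= 30000 / 110
= 272.73

272.73 damage


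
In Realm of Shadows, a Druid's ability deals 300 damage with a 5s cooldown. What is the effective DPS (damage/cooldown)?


DPS = damage / cooldown
= 300 / 5
= 60.00

60.00 DPS


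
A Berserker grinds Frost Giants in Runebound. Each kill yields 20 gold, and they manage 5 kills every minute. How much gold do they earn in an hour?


Gold per minute = 20 * 5 = 100
Gold per hour = 100 * 60 = 6000

6000 gold/hour


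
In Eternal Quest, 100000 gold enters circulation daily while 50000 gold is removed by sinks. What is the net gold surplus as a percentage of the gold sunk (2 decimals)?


Net gold = 100000 - 50000 = 50000
Inflation rate = net / sunk * 100 = 50000 / 50000 * 100
= 1.0 * 100
= 100.00%

100.00%


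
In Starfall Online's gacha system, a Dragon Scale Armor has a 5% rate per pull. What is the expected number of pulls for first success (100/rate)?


Expected pulls for a geometric distribution = 1/p = 100 / rate%
= 100 / 5
= 20.0

20.0 pulls


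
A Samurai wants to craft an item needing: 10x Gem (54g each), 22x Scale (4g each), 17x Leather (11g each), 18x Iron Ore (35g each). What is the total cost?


Cost breakdown:
  Gem: 10 * 54 = 540
  Scale: 22 * 4 = 88
  Leather: 17 * 11 = 187
  Iron Ore: 18 * 35 = 630
Total = 540 + 88 + 187 + 630 = 1445

1445 gold


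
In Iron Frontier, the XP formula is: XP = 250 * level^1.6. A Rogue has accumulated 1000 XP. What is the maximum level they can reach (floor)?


XP = 250 * level^1.6, so level = (XP / 250)^(1/1.6)
= (1000 / 250)^(1/1.6)
= 4.0^0.625
= 2.3784
Floor: level = 2

level 2


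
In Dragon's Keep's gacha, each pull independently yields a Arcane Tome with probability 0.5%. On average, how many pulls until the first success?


Expected pulls for a geometric distribution = 1/p = 100 / rate%
= 100 / 0.5
= 200.0

200.0 pulls


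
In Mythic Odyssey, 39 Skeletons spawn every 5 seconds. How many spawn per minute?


Spawns per minute = count * (60 / interval)
= 39 * (60 / 5)
= 39 * 12.0
= 468.0

468.0 per minute


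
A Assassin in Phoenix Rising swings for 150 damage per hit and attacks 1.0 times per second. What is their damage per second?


DPS = damage * attack_speed
= 150 * 1.0
= 150.0

150.0 DPS


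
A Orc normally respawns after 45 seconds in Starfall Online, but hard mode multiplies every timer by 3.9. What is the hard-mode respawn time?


Respawn time = base * multiplier
= 45 * 3.9
= 175.5 seconds

175.5 seconds


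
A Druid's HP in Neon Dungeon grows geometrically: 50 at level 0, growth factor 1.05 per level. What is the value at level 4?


value = base * growth^level
= 50 * 1.05^4
= 50 * 1.215506
= 60.78

60.78 HP


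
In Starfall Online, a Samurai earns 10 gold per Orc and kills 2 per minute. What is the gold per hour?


Gold per minute = 10 * 2 = 20
Gold per hour = 20 * 60 = 1200

1200 gold/hour


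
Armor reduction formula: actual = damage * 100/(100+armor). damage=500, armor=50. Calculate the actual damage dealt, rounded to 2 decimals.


actual = 500 * 100 / (100 + 50)
= 500 * 100 / 150
= 50000 / 150
= 333.33

333.33 damage


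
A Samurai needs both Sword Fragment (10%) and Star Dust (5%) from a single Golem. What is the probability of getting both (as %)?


For independent events, P(both) = P(A) * P(B)
= 10% * 5%
= 50 / 100 %
= 0.5%

0.5%


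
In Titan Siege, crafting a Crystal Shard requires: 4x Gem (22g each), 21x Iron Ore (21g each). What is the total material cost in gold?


Cost breakdown:
  Gem: 4 * 22 = 88
  Iron Ore: 21 * 21 = 441
Total = 88 + 441 = 529

529 gold


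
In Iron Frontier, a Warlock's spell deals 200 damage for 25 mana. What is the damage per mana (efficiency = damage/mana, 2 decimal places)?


Efficiency = damage / mana
= 200 / 25
= 8.00

8.00 dmg/mana


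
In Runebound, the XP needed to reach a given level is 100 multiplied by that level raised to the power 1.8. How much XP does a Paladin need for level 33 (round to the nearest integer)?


XP = 100 * level^1.8
Substitute level = 33:
XP = 100 * 33^1.8
= 100 * 541.1593
= 54116

54116 XP


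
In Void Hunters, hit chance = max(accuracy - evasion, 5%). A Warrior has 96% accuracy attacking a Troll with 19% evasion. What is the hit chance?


accuracy - evasion = 96 - 19 = 77
Apply floor: max(77, 5) = 77
Hit chance = 77%

77%


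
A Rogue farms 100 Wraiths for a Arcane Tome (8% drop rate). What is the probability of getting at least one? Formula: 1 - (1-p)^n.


P(at least one) = 1 - P(none) = 1 - (1-p)^n
p = 8/100 = 0.08
1 - p = 0.92
(1 - p)^100 = 0.92^100 = 0.000239
P(at least one) = 1 - 0.000239 = 0.9998

0.9998


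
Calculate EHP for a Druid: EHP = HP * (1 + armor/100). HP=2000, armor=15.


EHP = 2000 * (1 + 15/100)
= 2000 * (1 + 0.15)
= 2000 * 1.15
= 2300.0

2300.0 EHP


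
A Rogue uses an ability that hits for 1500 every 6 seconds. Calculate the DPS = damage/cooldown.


DPS = damage / cooldown
= 1500 / 6
= 250.00

250.00 DPS


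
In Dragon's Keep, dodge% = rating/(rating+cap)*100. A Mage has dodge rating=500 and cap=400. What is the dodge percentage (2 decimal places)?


dodge% = 500 / (500 + 400) * 100
= 500 / 900 * 100
= 0.555556 * 100
= 55.56%

55.56%


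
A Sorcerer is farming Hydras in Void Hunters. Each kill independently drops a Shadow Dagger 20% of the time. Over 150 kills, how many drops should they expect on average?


Expected drops = kills * (drop_rate / 100)
= 150 * (20 / 100)
= 150 * 0.2
= 30.0

30.0 drops


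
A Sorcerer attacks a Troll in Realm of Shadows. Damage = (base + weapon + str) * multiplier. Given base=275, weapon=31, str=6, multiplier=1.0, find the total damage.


Sum base + weapon + str = 275 + 31 + 6 = 312
Multiply by 1.0:
312 * 1.0 = 312.0

312.0 damage


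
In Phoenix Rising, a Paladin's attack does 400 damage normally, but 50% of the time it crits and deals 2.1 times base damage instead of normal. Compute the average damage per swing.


E[dmg] = base * (1 + crit_chance * (crit_mult - 1))
cc as decimal = 50/100 = 0.5
cm - 1 = 2.1 - 1 = 1.1
Bonus factor = 0.5 * 1.1 = 0.55
Total multiplier = 1 + 0.55 = 1.55
Expected damage = 400 * 1.55 = 620.00

620.00 damage


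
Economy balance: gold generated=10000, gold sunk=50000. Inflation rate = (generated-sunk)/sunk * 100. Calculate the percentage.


Net gold = 10000 - 50000 = -40000
Inflation rate = net / sunk * 100 = -40000 / 50000 * 100
= -0.8 * 100
= -80.00%

-80.00%


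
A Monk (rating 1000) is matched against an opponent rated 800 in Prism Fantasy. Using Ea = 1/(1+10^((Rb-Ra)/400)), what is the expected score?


Elo expected score: Ea = 1/(1 + 10^((Rb-Ra)/400))
Rb - Ra = 800 - 1000 = -200
(Rb-Ra)/400 = -200/400 = -0.5
10^-0.5 = 0.316228
Ea = 1/(1 + 0.316228) = 1/1.316228 = 0.7597

0.7597


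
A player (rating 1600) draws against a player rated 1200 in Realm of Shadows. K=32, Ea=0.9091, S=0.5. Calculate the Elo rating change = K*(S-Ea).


Elo update: delta = K * (S - Ea), where S = 0.5 (draws)
S - Ea = 0.5 - 0.9091 = -0.4091
Rating change = 32 * -0.4091
= -13.09

-13.09 rating points


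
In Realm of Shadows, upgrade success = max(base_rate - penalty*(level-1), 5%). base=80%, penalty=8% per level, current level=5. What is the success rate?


raw_rate = 80 - 8 * (5 - 1)
= 80 - 8 * 4
= 80 - 32
= 48
Apply floor: max(48, 5) = 48%

48%


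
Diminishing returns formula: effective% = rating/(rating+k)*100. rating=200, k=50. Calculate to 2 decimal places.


effective% = rating / (rating + k) * 100
= 200 / (200 + 50) * 100
= 200 / 250 * 100
= 0.8 * 100
= 80.00%

80.00%


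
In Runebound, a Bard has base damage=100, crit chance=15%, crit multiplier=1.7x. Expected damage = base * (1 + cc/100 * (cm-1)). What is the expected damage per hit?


E[dmg] = base * (1 + crit_chance * (crit_mult - 1))
cc as decimal = 15/100 = 0.15
cm - 1 = 1.7 - 1 = 0.7
Bonus factor = 0.15 * 0.7 = 0.105
Total multiplier = 1 + 0.105 = 1.105
Expected damage = 100 * 1.105 = 110.50

110.50 damage


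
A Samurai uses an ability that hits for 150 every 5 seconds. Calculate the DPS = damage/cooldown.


DPS = damage / cooldown
= 150 / 5
= 30.00

30.00 DPS


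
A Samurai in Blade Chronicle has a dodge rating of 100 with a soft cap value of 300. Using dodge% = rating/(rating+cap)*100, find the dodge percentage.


dodge% = 100 / (100 + 300) * 100
= 100 / 400 * 100
= 0.25 * 100
= 25.00%

25.00%


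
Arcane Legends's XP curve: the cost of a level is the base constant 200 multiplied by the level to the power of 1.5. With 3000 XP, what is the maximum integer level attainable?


XP = 200 * level^1.5, so level = (XP / 200)^(1/1.5)
= (3000 / 200)^(1/1.5)
= 15.0^0.6667
= 6.0822
Floor: level = 6

level 6


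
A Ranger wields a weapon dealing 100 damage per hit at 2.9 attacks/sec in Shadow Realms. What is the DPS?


DPS = damage * attack_speed
= 100 * 2.9
= 290.0

290.0 DPS


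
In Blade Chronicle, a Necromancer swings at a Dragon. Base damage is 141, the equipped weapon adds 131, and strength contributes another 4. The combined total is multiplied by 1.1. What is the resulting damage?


Sum base + weapon + str = 141 + 131 + 4 = 276
Multiply by 1.1:
276 * 1.1 = 303.6

303.6 damage


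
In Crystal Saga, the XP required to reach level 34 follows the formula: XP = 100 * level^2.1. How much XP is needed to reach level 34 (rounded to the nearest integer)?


XP = 100 * level^2.1
Substitute level = 34:
XP = 100 * 34^2.1
= 100 * 1644.7721
= 164477

164477 XP


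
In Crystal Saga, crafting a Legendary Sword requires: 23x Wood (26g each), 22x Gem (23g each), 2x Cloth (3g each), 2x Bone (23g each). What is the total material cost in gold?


Cost breakdown:
  Wood: 23 * 26 = 598
  Gem: 22 * 23 = 506
  Cloth: 2 * 3 = 6
  Bone: 2 * 23 = 46
Total = 598 + 506 + 6 + 46 = 1156

1156 gold


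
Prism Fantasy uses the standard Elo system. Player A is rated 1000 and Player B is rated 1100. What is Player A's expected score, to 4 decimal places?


Elo expected score: Ea = 1/(1 + 10^((Rb-Ra)/400))
Rb - Ra = 1100 - 1000 = 100
(Rb-Ra)/400 = 100/400 = 0.25
10^0.25 = 1.778279
Ea = 1/(1 + 1.778279) = 1/2.778279 = 0.3599

0.3599


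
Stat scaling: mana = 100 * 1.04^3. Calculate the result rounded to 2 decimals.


value = base * growth^level
= 100 * 1.04^3
= 100 * 1.124864
= 112.49

112.49 mana


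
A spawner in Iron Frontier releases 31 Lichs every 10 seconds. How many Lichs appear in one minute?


Spawns per minute = count * (60 / interval)
= 31 * (60 / 10)
= 31 * 6.0
= 186.0

186.0 per minute


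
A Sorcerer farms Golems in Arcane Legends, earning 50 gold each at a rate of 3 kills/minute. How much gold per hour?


Gold per minute = 50 * 3 = 150
Gold per hour = 150 * 60 = 9000

9000 gold/hour


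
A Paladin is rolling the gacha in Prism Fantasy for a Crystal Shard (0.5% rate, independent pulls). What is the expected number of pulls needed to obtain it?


Expected pulls for a geometric distribution = 1/p = 100 / rate%
= 100 / 0.5
= 200.0

200.0 pulls


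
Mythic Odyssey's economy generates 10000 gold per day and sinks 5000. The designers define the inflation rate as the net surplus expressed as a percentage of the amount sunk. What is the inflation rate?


Net gold = 10000 - 5000 = 5000
Inflation rate = net / sunk * 100 = 5000 / 5000 * 100
= 1.0 * 100
= 100.00%

100.00%


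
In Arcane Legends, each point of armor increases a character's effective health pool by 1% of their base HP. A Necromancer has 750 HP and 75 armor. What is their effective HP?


EHP = 750 * (1 + 75/100)
= 750 * (1 + 0.75)
= 750 * 1.75
= 1312.5

1312.5 EHP


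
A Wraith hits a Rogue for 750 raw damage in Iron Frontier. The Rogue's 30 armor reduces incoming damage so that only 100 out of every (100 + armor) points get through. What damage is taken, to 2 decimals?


actual = 750 * 100 / (100 + 30)
= 750 * 100 / 130
= 75000 / 130
= 576.92

576.92 damage


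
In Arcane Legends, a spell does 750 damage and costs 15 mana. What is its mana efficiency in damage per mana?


Efficiency = damage / mana
= 750 / 15
= 50.00

50.00 dmg/mana


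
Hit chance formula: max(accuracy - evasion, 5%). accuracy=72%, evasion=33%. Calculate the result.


accuracy - evasion = 72 - 33 = 39
Apply floor: max(39, 5) = 39
Hit chance = 39%

39%


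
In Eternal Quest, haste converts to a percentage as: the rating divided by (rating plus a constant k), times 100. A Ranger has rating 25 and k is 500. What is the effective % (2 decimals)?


effective% = rating / (rating + k) * 100
= 25 / (25 + 500) * 100
= 25 / 525 * 100
= 0.047619 * 100
= 4.76%

4.76%


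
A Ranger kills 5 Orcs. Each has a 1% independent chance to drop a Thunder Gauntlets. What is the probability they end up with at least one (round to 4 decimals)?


P(at least one) = 1 - P(none) = 1 - (1-p)^n
p = 1/100 = 0.01
1 - p = 0.99
(1 - p)^5 = 0.99^5 = 0.950990
P(at least one) = 1 - 0.950990 = 0.0490

0.0490


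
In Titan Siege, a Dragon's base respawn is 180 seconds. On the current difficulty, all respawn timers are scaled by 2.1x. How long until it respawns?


Respawn time = base * multiplier
= 180 * 2.1
= 378.0 seconds

378.0 seconds


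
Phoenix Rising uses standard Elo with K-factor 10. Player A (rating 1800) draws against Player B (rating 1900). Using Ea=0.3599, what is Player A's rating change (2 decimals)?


Elo update: delta = K * (S - Ea), where S = 0.5 (draws)
S - Ea = 0.5 - 0.3599 = 0.1401
Rating change = 10 * 0.1401
= 1.40

1.40 rating points


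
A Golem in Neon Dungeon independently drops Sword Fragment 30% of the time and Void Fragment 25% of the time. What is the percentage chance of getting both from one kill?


For independent events, P(both) = P(A) * P(B)
= 30% * 25%
= 750 / 100 %
= 7.5%

7.5%


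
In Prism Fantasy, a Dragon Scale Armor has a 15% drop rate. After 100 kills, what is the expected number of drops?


Expected drops = kills * (drop_rate / 100)
= 100 * (15 / 100)
= 100 * 0.15
= 15.0

15.0 drops


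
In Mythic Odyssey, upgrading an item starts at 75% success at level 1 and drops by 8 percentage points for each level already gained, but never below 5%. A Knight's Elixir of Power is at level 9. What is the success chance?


raw_rate = 75 - 8 * (9 - 1)
= 75 - 8 * 8
= 75 - 64
= 11
Apply floor: max(11, 5) = 11%

11%


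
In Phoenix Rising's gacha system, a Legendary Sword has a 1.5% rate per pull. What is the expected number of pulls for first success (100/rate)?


Expected pulls for a geometric distribution = 1/p = 100 / rate%
= 100 / 1.5
= 66.67

66.67 pulls


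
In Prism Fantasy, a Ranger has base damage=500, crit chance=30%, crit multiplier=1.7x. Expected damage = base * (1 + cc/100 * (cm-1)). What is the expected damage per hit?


E[dmg] = base * (1 + crit_chance * (crit_mult - 1))
cc as decimal = 30/100 = 0.3
cm - 1 = 1.7 - 1 = 0.7
Bonus factor = 0.3 * 0.7 = 0.21
Total multiplier = 1 + 0.21 = 1.21
Expected damage = 500 * 1.21 = 605.00

605.00 damage


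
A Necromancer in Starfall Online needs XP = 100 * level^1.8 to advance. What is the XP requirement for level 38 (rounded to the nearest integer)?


XP = 100 * level^1.8
Substitute level = 38:
XP = 100 * 38^1.8
= 100 * 697.6064
= 69761

69761 XP


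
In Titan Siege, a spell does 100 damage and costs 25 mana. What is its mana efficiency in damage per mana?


Efficiency = damage / mana
= 100 / 25
= 4.00

4.00 dmg/mana


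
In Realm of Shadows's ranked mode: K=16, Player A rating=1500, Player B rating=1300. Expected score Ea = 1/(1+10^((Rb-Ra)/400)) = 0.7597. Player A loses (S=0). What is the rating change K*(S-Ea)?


Elo update: delta = K * (S - Ea), where S = 0 (loses)
S - Ea = 0 - 0.7597 = -0.7597
Rating change = 16 * -0.7597
= -12.16

-12.16 rating points


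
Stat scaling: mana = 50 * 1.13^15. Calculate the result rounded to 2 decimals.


value = base * growth^level
= 50 * 1.13^15
= 50 * 6.25427
= 312.71

312.71 mana


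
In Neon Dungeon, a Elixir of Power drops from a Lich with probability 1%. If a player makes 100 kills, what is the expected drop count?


Expected drops = kills * (drop_rate / 100)
= 100 * (1 / 100)
= 100 * 0.01
= 1.0

1.0 drops


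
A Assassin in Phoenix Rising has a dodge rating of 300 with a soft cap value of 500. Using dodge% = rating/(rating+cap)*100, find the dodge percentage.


dodge% = 300 / (300 + 500) * 100
= 300 / 800 * 100
= 0.375 * 100
= 37.50%

37.50%


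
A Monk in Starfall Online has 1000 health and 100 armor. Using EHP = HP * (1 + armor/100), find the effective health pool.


EHP = 1000 * (1 + 100/100)
= 1000 * (1 + 1.0)
= 1000 * 2.0
= 2000.0

2000.0 EHP


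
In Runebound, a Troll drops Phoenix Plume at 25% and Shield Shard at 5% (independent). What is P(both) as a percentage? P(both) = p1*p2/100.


For independent events, P(both) = P(A) * P(B)
= 25% * 5%
= 125 / 100 %
= 1.25%

1.25%


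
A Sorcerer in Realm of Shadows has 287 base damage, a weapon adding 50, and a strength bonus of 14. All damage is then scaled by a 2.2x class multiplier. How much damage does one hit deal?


Sum base + weapon + str = 287 + 50 + 14 = 351
Multiply by 2.2:
351 * 2.2 = 772.2

772.2 damage


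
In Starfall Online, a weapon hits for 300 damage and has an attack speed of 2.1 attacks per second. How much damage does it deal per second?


DPS = damage * attack_speed
= 300 * 2.1
= 630.0

630.0 DPS


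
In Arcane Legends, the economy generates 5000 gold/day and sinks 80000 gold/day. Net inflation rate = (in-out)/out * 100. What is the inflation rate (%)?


Net gold = 5000 - 80000 = -75000
Inflation rate = net / sunk * 100 = -75000 / 80000 * 100
= -0.9375 * 100
= -93.75%

-93.75%


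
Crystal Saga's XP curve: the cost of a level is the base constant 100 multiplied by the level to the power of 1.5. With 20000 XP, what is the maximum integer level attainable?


XP = 100 * level^1.5, so level = (XP / 100)^(1/1.5)
= (20000 / 100)^(1/1.5)
= 200.0^0.6667
= 34.1995
Floor: level = 34

level 34


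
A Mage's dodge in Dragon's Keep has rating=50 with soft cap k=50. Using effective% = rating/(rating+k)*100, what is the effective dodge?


effective% = rating / (rating + k) * 100
= 50 / (50 + 50) * 100
= 50 / 100 * 100
= 0.5 * 100
= 50.00%

50.00%


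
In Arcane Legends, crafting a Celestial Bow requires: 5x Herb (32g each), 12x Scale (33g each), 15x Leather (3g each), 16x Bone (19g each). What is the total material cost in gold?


Cost breakdown:
  Herb: 5 * 32 = 160
  Scale: 12 * 33 = 396
  Leather: 15 * 3 = 45
  Bone: 16 * 19 = 304
Total = 160 + 396 + 45 + 304 = 905

905 gold


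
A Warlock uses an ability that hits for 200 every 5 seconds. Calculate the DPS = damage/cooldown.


DPS = damage / cooldown
= 200 / 5
= 40.00

40.00 DPS


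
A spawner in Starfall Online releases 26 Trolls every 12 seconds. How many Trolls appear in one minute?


Spawns per minute = count * (60 / interval)
= 26 * (60 / 12)
= 26 * 5.0
= 130.0

130.0 per minute


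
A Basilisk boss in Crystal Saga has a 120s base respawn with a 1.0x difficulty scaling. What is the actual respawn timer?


Respawn time = base * multiplier
= 120 * 1.0
= 120.0 seconds

120.0 seconds


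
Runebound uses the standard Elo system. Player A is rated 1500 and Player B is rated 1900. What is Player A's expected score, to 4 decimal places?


Elo expected score: Ea = 1/(1 + 10^((Rb-Ra)/400))
Rb - Ra = 1900 - 1500 = 400
(Rb-Ra)/400 = 400/400 = 1.0
10^1.0 = 10.0
Ea = 1/(1 + 10.0) = 1/11.0 = 0.0909

0.0909


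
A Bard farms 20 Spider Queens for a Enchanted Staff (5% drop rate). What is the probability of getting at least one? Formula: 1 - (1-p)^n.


P(at least one) = 1 - P(none) = 1 - (1-p)^n
p = 5/100 = 0.05
1 - p = 0.95
(1 - p)^20 = 0.95^20 = 0.358486
P(at least one) = 1 - 0.358486 = 0.6415

0.6415


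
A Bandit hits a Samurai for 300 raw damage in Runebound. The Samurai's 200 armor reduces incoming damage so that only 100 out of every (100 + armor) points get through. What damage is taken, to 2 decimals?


actual = 300 * 100 / (100 + 200)
= 300 * 100 / 300
= 30000 / 300
= 100.00

100.00 damage


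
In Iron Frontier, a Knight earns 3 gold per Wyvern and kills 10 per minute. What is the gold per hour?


Gold per minute = 3 * 10 = 30
Gold per hour = 30 * 60 = 1800

1800 gold/hour


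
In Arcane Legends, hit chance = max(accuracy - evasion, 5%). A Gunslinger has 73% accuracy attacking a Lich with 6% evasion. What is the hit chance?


accuracy - evasion = 73 - 6 = 67
Apply floor: max(67, 5) = 67
Hit chance = 67%

67%


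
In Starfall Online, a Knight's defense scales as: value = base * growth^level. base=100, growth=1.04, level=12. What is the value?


value = base * growth^level
= 100 * 1.04^12
= 100 * 1.601032
= 160.10

160.10 defense


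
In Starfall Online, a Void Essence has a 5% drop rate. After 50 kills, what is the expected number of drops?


Expected drops = kills * (drop_rate / 100)
= 50 * (5 / 100)
= 50 * 0.05
= 2.5

2.5 drops


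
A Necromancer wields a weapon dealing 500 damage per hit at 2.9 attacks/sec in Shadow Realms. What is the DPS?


DPS = damage * attack_speed
= 500 * 2.9
= 1450.0

1450.0 DPS


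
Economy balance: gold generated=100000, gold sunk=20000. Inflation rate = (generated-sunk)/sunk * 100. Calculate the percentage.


Net gold = 100000 - 20000 = 80000
Inflation rate = net / sunk * 100 = 80000 / 20000 * 100
= 4.0 * 100
= 400.00%

400.00%


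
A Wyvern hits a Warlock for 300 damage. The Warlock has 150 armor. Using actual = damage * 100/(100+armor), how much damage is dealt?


actual = 300 * 100 / (100 + 150)
= 300 * 100 / 250
= 30000 / 250
= 120.00

120.00 damage


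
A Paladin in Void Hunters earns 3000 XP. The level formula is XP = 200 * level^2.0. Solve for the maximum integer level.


XP = 200 * level^2.0, so level = (XP / 200)^(1/2.0)
= (3000 / 200)^(1/2.0)
= 15.0^0.5
= 3.873
Floor: level = 3

level 3


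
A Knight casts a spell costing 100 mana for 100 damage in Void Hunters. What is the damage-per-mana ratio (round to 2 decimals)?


Efficiency = damage / mana
= 100 / 100
= 1.00

1.00 dmg/mana


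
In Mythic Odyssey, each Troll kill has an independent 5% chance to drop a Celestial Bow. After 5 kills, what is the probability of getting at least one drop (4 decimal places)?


P(at least one) = 1 - P(none) = 1 - (1-p)^n
p = 5/100 = 0.05
1 - p = 0.95
(1 - p)^5 = 0.95^5 = 0.773781
P(at least one) = 1 - 0.773781 = 0.2262

0.2262


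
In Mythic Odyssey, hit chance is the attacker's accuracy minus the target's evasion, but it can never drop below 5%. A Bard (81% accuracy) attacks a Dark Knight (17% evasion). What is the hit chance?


accuracy - evasion = 81 - 17 = 64
Apply floor: max(64, 5) = 64
Hit chance = 64%

64%


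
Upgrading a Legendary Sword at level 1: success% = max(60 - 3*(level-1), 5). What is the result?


raw_rate = 60 - 3 * (1 - 1)
= 60 - 3 * 0
= 60 - 0
= 60
Apply floor: max(60, 5) = 60%

60%


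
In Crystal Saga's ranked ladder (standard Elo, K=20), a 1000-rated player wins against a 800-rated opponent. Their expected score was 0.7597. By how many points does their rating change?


Elo update: delta = K * (S - Ea), where S = 1 (wins)
S - Ea = 1 - 0.7597 = 0.2403
Rating change = 20 * 0.2403
= 4.81

4.81 rating points


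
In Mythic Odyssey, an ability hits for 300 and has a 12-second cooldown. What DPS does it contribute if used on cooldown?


DPS = damage / cooldown
= 300 / 12
= 25.00

25.00 DPS


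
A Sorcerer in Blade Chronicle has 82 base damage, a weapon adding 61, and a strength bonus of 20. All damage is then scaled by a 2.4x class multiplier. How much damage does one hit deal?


Sum base + weapon + str = 82 + 61 + 20 = 163
Multiply by 2.4:
163 * 2.4 = 391.2

391.2 damage


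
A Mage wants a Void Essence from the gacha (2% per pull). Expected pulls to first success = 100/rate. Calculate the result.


Expected pulls for a geometric distribution = 1/p = 100 / rate%
= 100 / 2
= 50.0

50.0 pulls


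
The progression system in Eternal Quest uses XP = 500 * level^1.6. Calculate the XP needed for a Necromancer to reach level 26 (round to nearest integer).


XP = 500 * level^1.6
Substitute level = 26:
XP = 500 * 26^1.6
= 500 * 183.6358
= 91818

91818 XP


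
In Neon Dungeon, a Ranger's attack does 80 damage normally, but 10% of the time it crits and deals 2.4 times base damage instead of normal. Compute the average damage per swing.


E[dmg] = base * (1 + crit_chance * (crit_mult - 1))
cc as decimal = 10/100 = 0.1
cm - 1 = 2.4 - 1 = 1.4
Bonus factor = 0.1 * 1.4 = 0.14
Total multiplier = 1 + 0.14 = 1.14
Expected damage = 80 * 1.14 = 91.20

91.20 damage


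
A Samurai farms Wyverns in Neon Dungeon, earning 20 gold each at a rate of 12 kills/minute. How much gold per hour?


Gold per minute = 20 * 12 = 240
Gold per hour = 240 * 60 = 14400

14400 gold/hour


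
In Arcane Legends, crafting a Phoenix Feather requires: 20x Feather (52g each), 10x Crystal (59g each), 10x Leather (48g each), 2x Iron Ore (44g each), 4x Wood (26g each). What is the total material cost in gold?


Cost breakdown:
  Feather: 20 * 52 = 1040
  Crystal: 10 * 59 = 590
  Leather: 10 * 48 = 480
  Iron Ore: 2 * 44 = 88
  Wood: 4 * 26 = 104
Total = 1040 + 590 + 480 + 88 + 104 = 2302

2302 gold


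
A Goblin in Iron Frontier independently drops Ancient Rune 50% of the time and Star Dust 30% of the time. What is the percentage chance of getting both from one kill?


For independent events, P(both) = P(A) * P(B)
= 50% * 30%
= 1500 / 100 %
= 15.0%

15.0%


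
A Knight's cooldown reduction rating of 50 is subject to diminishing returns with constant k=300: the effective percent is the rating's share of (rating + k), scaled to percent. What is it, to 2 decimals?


effective% = rating / (rating + k) * 100
= 50 / (50 + 300) * 100
= 50 / 350 * 100
= 0.142857 * 100
= 14.29%

14.29%


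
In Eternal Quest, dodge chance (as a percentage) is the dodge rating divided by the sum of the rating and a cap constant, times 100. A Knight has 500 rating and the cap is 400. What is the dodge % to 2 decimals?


dodge% = 500 / (500 + 400) * 100
= 500 / 900 * 100
= 0.555556 * 100
= 55.56%

55.56%


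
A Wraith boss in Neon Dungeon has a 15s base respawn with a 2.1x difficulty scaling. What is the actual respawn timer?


Respawn time = base * multiplier
= 15 * 2.1
= 31.5 seconds

31.5 seconds


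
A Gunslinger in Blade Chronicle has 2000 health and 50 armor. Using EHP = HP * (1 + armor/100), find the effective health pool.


EHP = 2000 * (1 + 50/100)
= 2000 * (1 + 0.5)
= 2000 * 1.5
= 3000.0

3000.0 EHP


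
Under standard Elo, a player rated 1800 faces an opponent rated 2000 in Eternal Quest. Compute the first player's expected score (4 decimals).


Elo expected score: Ea = 1/(1 + 10^((Rb-Ra)/400))
Rb - Ra = 2000 - 1800 = 200
(Rb-Ra)/400 = 200/400 = 0.5
10^0.5 = 3.162278
Ea = 1/(1 + 3.162278) = 1/4.162278 = 0.2403

0.2403


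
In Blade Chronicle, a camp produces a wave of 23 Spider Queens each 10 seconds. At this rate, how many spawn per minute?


Spawns per minute = count * (60 / interval)
= 23 * (60 / 10)
= 23 * 6.0
= 138.0

138.0 per minute


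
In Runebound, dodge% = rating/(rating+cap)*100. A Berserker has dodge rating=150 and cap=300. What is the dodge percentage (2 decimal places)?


dodge% = 150 / (150 + 300) * 100
= 150 / 450 * 100
= 0.333333 * 100
= 33.33%

33.33%


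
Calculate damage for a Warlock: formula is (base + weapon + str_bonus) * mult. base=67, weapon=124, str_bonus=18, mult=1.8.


Sum base + weapon + str = 67 + 124 + 18 = 209
Multiply by 1.8:
209 * 1.8 = 376.2

376.2 damage


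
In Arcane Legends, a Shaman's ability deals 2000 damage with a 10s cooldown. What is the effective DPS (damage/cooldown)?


DPS = damage / cooldown
= 2000 / 10
= 200.00

200.00 DPS


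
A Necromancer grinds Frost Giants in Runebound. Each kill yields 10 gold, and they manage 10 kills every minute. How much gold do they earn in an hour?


Gold per minute = 10 * 10 = 100
Gold per hour = 100 * 60 = 6000

6000 gold/hour


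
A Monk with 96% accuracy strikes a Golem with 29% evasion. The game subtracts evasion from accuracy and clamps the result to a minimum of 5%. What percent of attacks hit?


accuracy - evasion = 96 - 29 = 67
Apply floor: max(67, 5) = 67
Hit chance = 67%

67%


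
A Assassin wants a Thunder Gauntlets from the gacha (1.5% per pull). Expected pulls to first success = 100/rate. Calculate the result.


Expected pulls for a geometric distribution = 1/p = 100 / rate%
= 100 / 1.5
= 66.67

66.67 pulls


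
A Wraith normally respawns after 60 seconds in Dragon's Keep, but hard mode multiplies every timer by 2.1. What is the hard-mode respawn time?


Respawn time = base * multiplier
= 60 * 2.1
= 126.0 seconds

126.0 seconds


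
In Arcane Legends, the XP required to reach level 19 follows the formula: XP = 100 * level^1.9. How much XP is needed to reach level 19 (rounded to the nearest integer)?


XP = 100 * level^1.9
Substitute level = 19:
XP = 100 * 19^1.9
= 100 * 268.9254
= 26893

26893 XP


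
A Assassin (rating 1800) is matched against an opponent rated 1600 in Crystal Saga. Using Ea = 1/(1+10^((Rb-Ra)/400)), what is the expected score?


Elo expected score: Ea = 1/(1 + 10^((Rb-Ra)/400))
Rb - Ra = 1600 - 1800 = -200
(Rb-Ra)/400 = -200/400 = -0.5
10^-0.5 = 0.316228
Ea = 1/(1 + 0.316228) = 1/1.316228 = 0.7597

0.7597


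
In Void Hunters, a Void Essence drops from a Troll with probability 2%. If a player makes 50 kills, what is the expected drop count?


Expected drops = kills * (drop_rate / 100)
= 50 * (2 / 100)
= 50 * 0.02
= 1.0

1.0 drops


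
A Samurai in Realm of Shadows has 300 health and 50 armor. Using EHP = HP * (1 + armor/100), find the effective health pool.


EHP = 300 * (1 + 50/100)
= 300 * (1 + 0.5)
= 300 * 1.5
= 450.0

450.0 EHP


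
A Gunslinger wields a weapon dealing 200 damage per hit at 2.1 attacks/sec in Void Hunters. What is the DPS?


DPS = damage * attack_speed
= 200 * 2.1
= 420.0

420.0 DPS


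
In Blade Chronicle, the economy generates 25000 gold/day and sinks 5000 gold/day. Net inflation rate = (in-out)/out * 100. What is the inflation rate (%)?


Net gold = 25000 - 5000 = 20000
Inflation rate = net / sunk * 100 = 20000 / 5000 * 100
= 4.0 * 100
= 400.00%

400.00%


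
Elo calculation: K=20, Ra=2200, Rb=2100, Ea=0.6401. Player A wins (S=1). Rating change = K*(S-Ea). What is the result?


Elo update: delta = K * (S - Ea), where S = 1 (wins)
S - Ea = 1 - 0.6401 = 0.3599
Rating change = 20 * 0.3599
= 7.20

7.20 rating points


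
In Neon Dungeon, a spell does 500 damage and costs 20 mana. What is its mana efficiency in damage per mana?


Efficiency = damage / mana
= 500 / 20
= 25.00

25.00 dmg/mana


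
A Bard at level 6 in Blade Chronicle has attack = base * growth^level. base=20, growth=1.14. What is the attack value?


value = base * growth^level
= 20 * 1.14^6
= 20 * 2.194973
= 43.90

43.90 attack


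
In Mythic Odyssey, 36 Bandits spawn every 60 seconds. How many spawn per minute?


Spawns per minute = count * (60 / interval)
= 36 * (60 / 60)
= 36 * 1.0
= 36.0

36.0 per minute


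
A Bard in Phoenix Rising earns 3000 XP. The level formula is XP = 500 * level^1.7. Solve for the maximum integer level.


XP = 500 * level^1.7, so level = (XP / 500)^(1/1.7)
= (3000 / 500)^(1/1.7)
= 6.0^0.5882
= 2.869
Floor: level = 2

level 2


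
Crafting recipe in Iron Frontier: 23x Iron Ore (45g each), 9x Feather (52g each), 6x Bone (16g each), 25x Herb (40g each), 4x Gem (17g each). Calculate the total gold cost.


Cost breakdown:
  Iron Ore: 23 * 45 = 1035
  Feather: 9 * 52 = 468
  Bone: 6 * 16 = 96
  Herb: 25 * 40 = 1000
  Gem: 4 * 17 = 68
Total = 1035 + 468 + 96 + 1000 + 68 = 2667

2667 gold


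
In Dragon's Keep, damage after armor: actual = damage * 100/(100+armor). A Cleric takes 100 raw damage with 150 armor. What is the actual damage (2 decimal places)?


actual = 100 * 100 / (100 + 150)
= 100 * 100 / 250
= 10000 / 250
= 40.00

40.00 damage


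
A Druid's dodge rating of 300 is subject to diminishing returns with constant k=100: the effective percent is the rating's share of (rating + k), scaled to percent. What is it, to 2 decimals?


effective% = rating / (rating + k) * 100
= 300 / (300 + 100) * 100
= 300 / 400 * 100
= 0.75 * 100
= 75.00%

75.00%


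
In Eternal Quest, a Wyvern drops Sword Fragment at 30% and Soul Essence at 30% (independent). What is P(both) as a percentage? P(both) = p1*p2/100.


For independent events, P(both) = P(A) * P(B)
= 30% * 30%
= 900 / 100 %
= 9.0%

9.0%


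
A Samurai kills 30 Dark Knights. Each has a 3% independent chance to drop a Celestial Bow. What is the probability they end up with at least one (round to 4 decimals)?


P(at least one) = 1 - P(none) = 1 - (1-p)^n
p = 3/100 = 0.03
1 - p = 0.97
(1 - p)^30 = 0.97^30 = 0.401007
P(at least one) = 1 - 0.401007 = 0.5990

0.5990


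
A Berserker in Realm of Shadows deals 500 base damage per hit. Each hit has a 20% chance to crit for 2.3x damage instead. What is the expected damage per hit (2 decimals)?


E[dmg] = base * (1 + crit_chance * (crit_mult - 1))
cc as decimal = 20/100 = 0.2
cm - 1 = 2.3 - 1 = 1.3
Bonus factor = 0.2 * 1.3 = 0.26
Total multiplier = 1 + 0.26 = 1.26
Expected damage = 500 * 1.26 = 630.00

630.00 damage


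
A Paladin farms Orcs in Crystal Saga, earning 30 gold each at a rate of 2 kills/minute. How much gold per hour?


Gold per minute = 30 * 2 = 60
Gold per hour = 60 * 60 = 3600

3600 gold/hour


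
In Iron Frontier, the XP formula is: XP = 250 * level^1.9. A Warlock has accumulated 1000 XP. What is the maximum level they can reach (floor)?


XP = 250 * level^1.9, so level = (XP / 250)^(1/1.9)
= (1000 / 250)^(1/1.9)
= 4.0^0.5263
= 2.0743
Floor: level = 2

level 2


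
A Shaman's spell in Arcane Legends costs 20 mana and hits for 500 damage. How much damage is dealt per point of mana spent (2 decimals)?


Efficiency = damage / mana
= 500 / 20
= 25.00

25.00 dmg/mana


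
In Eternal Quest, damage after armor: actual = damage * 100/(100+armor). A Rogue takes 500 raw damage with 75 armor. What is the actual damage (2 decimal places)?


actual = 500 * 100 / (100 + 75)
= 500 * 100 / 175
= 50000 / 175
= 285.71

285.71 damage


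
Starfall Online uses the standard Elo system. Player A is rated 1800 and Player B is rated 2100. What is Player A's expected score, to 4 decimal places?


Elo expected score: Ea = 1/(1 + 10^((Rb-Ra)/400))
Rb - Ra = 2100 - 1800 = 300
(Rb-Ra)/400 = 300/400 = 0.75
10^0.75 = 5.623413
Ea = 1/(1 + 5.623413) = 1/6.623413 = 0.1510

0.1510


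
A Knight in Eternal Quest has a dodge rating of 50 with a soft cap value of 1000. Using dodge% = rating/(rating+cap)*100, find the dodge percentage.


dodge% = 50 / (50 + 1000) * 100
= 50 / 1050 * 100
= 0.047619 * 100
= 4.76%

4.76%


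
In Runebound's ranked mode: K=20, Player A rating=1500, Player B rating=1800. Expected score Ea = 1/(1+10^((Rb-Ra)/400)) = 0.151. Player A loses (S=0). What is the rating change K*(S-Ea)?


Elo update: delta = K * (S - Ea), where S = 0 (loses)
S - Ea = 0 - 0.151 = -0.151
Rating change = 20 * -0.151
= -3.02

-3.02 rating points


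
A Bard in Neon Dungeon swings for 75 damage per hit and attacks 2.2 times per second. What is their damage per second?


DPS = damage * attack_speed
= 75 * 2.2
= 165.0

165.0 DPS


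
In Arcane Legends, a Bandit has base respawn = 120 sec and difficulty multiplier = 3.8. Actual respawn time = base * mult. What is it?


Respawn time = base * multiplier
= 120 * 3.8
= 456.0 seconds

456.0 seconds


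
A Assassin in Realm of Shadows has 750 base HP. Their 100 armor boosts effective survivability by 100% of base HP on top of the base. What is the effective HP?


EHP = 750 * (1 + 100/100)
= 750 * (1 + 1.0)
= 750 * 2.0
= 1500.0

1500.0 EHP


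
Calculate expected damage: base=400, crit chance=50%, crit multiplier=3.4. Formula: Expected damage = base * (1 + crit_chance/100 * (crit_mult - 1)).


E[dmg] = base * (1 + crit_chance * (crit_mult - 1))
cc as decimal = 50/100 = 0.5
cm - 1 = 3.4 - 1 = 2.4
Bonus factor = 0.5 * 2.4 = 1.2
Total multiplier = 1 + 1.2 = 2.2
Expected damage = 400 * 2.2 = 880.00

880.00 damage


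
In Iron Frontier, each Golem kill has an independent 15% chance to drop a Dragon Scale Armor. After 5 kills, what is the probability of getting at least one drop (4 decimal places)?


P(at least one) = 1 - P(none) = 1 - (1-p)^n
p = 15/100 = 0.15
1 - p = 0.85
(1 - p)^5 = 0.85^5 = 0.443705
P(at least one) = 1 - 0.443705 = 0.5563

0.5563


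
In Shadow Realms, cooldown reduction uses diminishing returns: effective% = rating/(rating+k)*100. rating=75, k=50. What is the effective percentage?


effective% = rating / (rating + k) * 100
= 75 / (75 + 50) * 100
= 75 / 125 * 100
= 0.6 * 100
= 60.00%

60.00%


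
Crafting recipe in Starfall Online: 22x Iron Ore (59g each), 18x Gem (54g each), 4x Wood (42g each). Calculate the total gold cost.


Cost breakdown:
  Iron Ore: 22 * 59 = 1298
  Gem: 18 * 54 = 972
  Wood: 4 * 42 = 168
Total = 1298 + 972 + 168 = 2438

2438 gold


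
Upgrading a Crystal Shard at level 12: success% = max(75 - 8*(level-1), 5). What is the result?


raw_rate = 75 - 8 * (12 - 1)
= 75 - 8 * 11
= 75 - 88
= -13
Apply floor: max(-13, 5) = 5%

5%
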